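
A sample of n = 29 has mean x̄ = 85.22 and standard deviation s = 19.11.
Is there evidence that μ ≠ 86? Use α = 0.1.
One-sample t-test:
H₀: μ = 86
H₁: μ ≠ 86
df = n - 1 = 28
t = (x̄ - μ₀) / (s/√n) = (85.22 - 86) / (19.11/√29) = -0.220
p-value = 0.8276

Since p-value > α = 0.1, we fail to reject H₀.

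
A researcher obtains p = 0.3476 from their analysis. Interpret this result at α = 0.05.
Since p = 0.3476 > α = 0.05, fail to reject H₀.
There is insufficient evidence to reject the null hypothesis; the result is not statistically significant at the 0.05 level.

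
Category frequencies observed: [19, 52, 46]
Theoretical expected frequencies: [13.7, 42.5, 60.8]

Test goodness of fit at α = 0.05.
Chi-square goodness of fit test:
H₀: observed counts match expected distribution
H₁: observed counts differ from expected distribution
df = k - 1 = 2
χ² = Σ(O - E)²/E
   = (19 - 13.7)²/13.7 + (52 - 42.5)²/42.5 + (46 - 60.8)²/60.8
   = 2.050 + 2.124 + 3.603
   = 7.78
p-value = 0.0205

Since p-value < α = 0.05, we reject H₀.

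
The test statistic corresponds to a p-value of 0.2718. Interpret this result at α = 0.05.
Since p = 0.2718 > α = 0.05, fail to reject H₀.
There is insufficient evidence to reject the null hypothesis; the result is not statistically significant at the 0.05 level.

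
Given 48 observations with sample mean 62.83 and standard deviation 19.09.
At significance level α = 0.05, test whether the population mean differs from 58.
One-sample t-test:
H₀: μ = 58
H₁: μ ≠ 58
df = n - 1 = 47
t = (x̄ - μ₀) / (s/√n) = (62.83 - 58) / (19.09/√48) = 1.753
p-value = 0.0861

Since p-value > α = 0.05, we fail to reject H₀.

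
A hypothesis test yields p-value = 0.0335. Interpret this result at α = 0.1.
Since p = 0.0335 < α = 0.1, reject H₀.
There is sufficient evidence to reject the null hypothesis; the result is statistically significant at the 0.1 level.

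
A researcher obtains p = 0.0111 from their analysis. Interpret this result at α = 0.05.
Since p = 0.0111 < α = 0.05, reject H₀.
There is sufficient evidence to reject the null hypothesis; the result is statistically significant at the 0.05 level.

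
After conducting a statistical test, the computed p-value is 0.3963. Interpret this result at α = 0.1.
Since p = 0.3963 > α = 0.1, fail to reject H₀.
There is insufficient evidence to reject the null hypothesis; the result is not statistically significant at the 0.1 level.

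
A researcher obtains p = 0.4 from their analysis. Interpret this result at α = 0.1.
Since p = 0.4 > α = 0.1, fail to reject H₀.
There is insufficient evidence to reject the null hypothesis; the result is not statistically significant at the 0.1 level.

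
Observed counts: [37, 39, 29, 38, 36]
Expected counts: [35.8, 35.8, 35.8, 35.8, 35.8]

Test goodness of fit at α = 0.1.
Chi-square goodness of fit test:
H₀: observed counts match expected distribution
H₁: observed counts differ from expected distribution
df = k - 1 = 4
χ² = Σ(O - E)²/E
   = (37 - 35.8)²/35.8 + (39 - 35.8)²/35.8 + (29 - 35.8)²/35.8 + (38 - 35.8)²/35.8 + (36 - 35.8)²/35.8
   = 0.040 + 0.286 + 1.292 + 0.135 + 0.001
   = 1.75
p-value = 0.7809

Since p-value > α = 0.1, we fail to reject H₀.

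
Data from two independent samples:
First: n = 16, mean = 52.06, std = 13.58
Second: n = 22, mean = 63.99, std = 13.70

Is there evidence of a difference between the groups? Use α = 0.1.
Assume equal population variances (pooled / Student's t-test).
Student's two-sample t-test (equal variances):
H₀: μ₁ = μ₂
H₁: μ₁ ≠ μ₂
df = n₁ + n₂ - 2 = 36
Pooled variance s_p² = [(n₁-1)s₁² + (n₂-1)s₂²] / (n₁ + n₂ - 2) = [(15)(13.58²) + (21)(13.70²)] / 36 = 186.3260
SE = √(s_p²(1/n₁ + 1/n₂)) = √(186.3260 × (1/16 + 1/22)) = 4.4849
t = (x̄₁ - x̄₂) / SE = (52.06 - 63.99) / 4.4849 = -11.93 / 4.4849 = -2.660
p-value = 0.0116

Since p-value < α = 0.1, we reject H₀.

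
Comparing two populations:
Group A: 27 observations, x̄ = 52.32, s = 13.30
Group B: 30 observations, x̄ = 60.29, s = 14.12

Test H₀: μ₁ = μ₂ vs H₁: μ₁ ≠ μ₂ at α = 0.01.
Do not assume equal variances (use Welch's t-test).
Welch's two-sample t-test:
H₀: μ₁ = μ₂
H₁: μ₁ ≠ μ₂
s₁²/n₁ = 13.30²/27 = 6.5515,  s₂²/n₂ = 14.12²/30 = 6.6458
SE = √(s₁²/n₁ + s₂²/n₂) = √(6.5515 + 6.6458) = 3.6328
df (Welch-Satterthwaite) = (s₁²/n₁ + s₂²/n₂)² / [(s₁²/n₁)²/(n₁-1) + (s₂²/n₂)²/(n₂-1)] ≈ 54.88
t = (x̄₁ - x̄₂) / SE = (52.32 - 60.29) / 3.6328 = -7.97 / 3.6328 = -2.194
p-value = 0.0325

Since p-value > α = 0.01, we fail to reject H₀.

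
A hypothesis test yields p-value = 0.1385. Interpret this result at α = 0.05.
Since p = 0.1385 > α = 0.05, fail to reject H₀.
There is insufficient evidence to reject the null hypothesis; the result is not statistically significant at the 0.05 level.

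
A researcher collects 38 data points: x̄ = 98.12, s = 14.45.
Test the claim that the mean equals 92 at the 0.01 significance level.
One-sample t-test:
H₀: μ = 92
H₁: μ ≠ 92
df = n - 1 = 37
t = (x̄ - μ₀) / (s/√n) = (98.12 - 92) / (14.45/√38) = 2.611
p-value = 0.0130

Since p-value > α = 0.01, we fail to reject H₀.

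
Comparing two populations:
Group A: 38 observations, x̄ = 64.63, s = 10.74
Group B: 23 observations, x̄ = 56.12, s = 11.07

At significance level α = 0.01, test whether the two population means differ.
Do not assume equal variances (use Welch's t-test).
Welch's two-sample t-test:
H₀: μ₁ = μ₂
H₁: μ₁ ≠ μ₂
s₁²/n₁ = 10.74²/38 = 3.0355,  s₂²/n₂ = 11.07²/23 = 5.3280
SE = √(s₁²/n₁ + s₂²/n₂) = √(3.0355 + 5.3280) = 2.8920
df (Welch-Satterthwaite) = (s₁²/n₁ + s₂²/n₂)² / [(s₁²/n₁)²/(n₁-1) + (s₂²/n₂)²/(n₂-1)] ≈ 45.44
t = (x̄₁ - x̄₂) / SE = (64.63 - 56.12) / 2.8920 = 8.51 / 2.8920 = 2.943
p-value = 0.0051

Since p-value < α = 0.01, we reject H₀.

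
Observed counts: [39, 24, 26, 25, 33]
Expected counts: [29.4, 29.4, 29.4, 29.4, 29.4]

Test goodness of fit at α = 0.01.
Chi-square goodness of fit test:
H₀: observed counts match expected distribution
H₁: observed counts differ from expected distribution
df = k - 1 = 4
χ² = Σ(O - E)²/E
   = (39 - 29.4)²/29.4 + (24 - 29.4)²/29.4 + (26 - 29.4)²/29.4 + (25 - 29.4)²/29.4 + (33 - 29.4)²/29.4
   = 3.135 + 0.992 + 0.393 + 0.659 + 0.441
   = 5.62
p-value = 0.2295

Since p-value > α = 0.01, we fail to reject H₀.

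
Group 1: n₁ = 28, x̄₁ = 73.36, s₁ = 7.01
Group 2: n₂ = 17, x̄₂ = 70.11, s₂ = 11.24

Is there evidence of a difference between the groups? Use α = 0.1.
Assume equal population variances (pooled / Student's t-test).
Student's two-sample t-test (equal variances):
H₀: μ₁ = μ₂
H₁: μ₁ ≠ μ₂
df = n₁ + n₂ - 2 = 43
Pooled variance s_p² = [(n₁-1)s₁² + (n₂-1)s₂²] / (n₁ + n₂ - 2) = [(27)(7.01²) + (16)(11.24²)] / 43 = 77.8648
SE = √(s_p²(1/n₁ + 1/n₂)) = √(77.8648 × (1/28 + 1/17)) = 2.7131
t = (x̄₁ - x̄₂) / SE = (73.36 - 70.11) / 2.7131 = 3.25 / 2.7131 = 1.198
p-value = 0.2375

Since p-value > α = 0.1, we fail to reject H₀.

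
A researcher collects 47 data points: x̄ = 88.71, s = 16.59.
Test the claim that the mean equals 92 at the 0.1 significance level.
One-sample t-test:
H₀: μ = 92
H₁: μ ≠ 92
df = n - 1 = 46
t = (x̄ - μ₀) / (s/√n) = (88.71 - 92) / (16.59/√47) = -1.360
p-value = 0.1806

Since p-value > α = 0.1, we fail to reject H₀.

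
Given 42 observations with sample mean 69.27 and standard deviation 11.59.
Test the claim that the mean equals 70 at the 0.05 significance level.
One-sample t-test:
H₀: μ = 70
H₁: μ ≠ 70
df = n - 1 = 41
t = (x̄ - μ₀) / (s/√n) = (69.27 - 70) / (11.59/√42) = -0.408
p-value = 0.6853

Since p-value > α = 0.05, we fail to reject H₀.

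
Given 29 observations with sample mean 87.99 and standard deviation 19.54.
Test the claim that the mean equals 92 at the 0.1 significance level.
One-sample t-test:
H₀: μ = 92
H₁: μ ≠ 92
df = n - 1 = 28
t = (x̄ - μ₀) / (s/√n) = (87.99 - 92) / (19.54/√29) = -1.105
p-value = 0.2785

Since p-value > α = 0.1, we fail to reject H₀.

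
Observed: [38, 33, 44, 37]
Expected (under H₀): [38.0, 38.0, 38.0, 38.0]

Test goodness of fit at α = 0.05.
Chi-square goodness of fit test:
H₀: observed counts match expected distribution
H₁: observed counts differ from expected distribution
df = k - 1 = 3
χ² = Σ(O - E)²/E
   = (38 - 38.0)²/38.0 + (33 - 38.0)²/38.0 + (44 - 38.0)²/38.0 + (37 - 38.0)²/38.0
   = 0.000 + 0.658 + 0.947 + 0.026
   = 1.63
p-value = 0.6523

Since p-value > α = 0.05, we fail to reject H₀.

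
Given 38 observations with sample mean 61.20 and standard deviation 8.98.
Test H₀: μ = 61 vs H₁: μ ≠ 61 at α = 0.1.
One-sample t-test:
H₀: μ = 61
H₁: μ ≠ 61
df = n - 1 = 37
t = (x̄ - μ₀) / (s/√n) = (61.20 - 61) / (8.98/√38) = 0.137
p-value = 0.8915

Since p-value > α = 0.1, we fail to reject H₀.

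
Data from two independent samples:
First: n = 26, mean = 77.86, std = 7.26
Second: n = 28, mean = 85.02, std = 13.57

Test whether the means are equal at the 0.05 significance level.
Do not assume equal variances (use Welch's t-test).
Welch's two-sample t-test:
H₀: μ₁ = μ₂
H₁: μ₁ ≠ μ₂
s₁²/n₁ = 7.26²/26 = 2.0272,  s₂²/n₂ = 13.57²/28 = 6.5766
SE = √(s₁²/n₁ + s₂²/n₂) = √(2.0272 + 6.5766) = 2.9332
df (Welch-Satterthwaite) = (s₁²/n₁ + s₂²/n₂)² / [(s₁²/n₁)²/(n₁-1) + (s₂²/n₂)²/(n₂-1)] ≈ 41.91
t = (x̄₁ - x̄₂) / SE = (77.86 - 85.02) / 2.9332 = -7.16 / 2.9332 = -2.441
p-value = 0.0190

Since p-value < α = 0.05, we reject H₀.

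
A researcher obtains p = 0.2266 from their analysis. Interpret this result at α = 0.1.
Since p = 0.2266 > α = 0.1, fail to reject H₀.
There is insufficient evidence to reject the null hypothesis; the result is not statistically significant at the 0.1 level.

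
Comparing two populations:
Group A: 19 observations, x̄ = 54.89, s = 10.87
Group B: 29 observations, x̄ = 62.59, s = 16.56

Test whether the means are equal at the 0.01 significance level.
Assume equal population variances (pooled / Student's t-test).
Student's two-sample t-test (equal variances):
H₀: μ₁ = μ₂
H₁: μ₁ ≠ μ₂
df = n₁ + n₂ - 2 = 46
Pooled variance s_p² = [(n₁-1)s₁² + (n₂-1)s₂²] / (n₁ + n₂ - 2) = [(18)(10.87²) + (28)(16.56²)] / 46 = 213.1601
SE = √(s_p²(1/n₁ + 1/n₂)) = √(213.1601 × (1/19 + 1/29)) = 4.3092
t = (x̄₁ - x̄₂) / SE = (54.89 - 62.59) / 4.3092 = -7.70 / 4.3092 = -1.787
p-value = 0.0805

Since p-value > α = 0.01, we fail to reject H₀.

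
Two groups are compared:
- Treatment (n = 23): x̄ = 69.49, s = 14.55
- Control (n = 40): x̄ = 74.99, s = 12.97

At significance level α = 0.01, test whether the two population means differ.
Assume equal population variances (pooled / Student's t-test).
Student's two-sample t-test (equal variances):
H₀: μ₁ = μ₂
H₁: μ₁ ≠ μ₂
df = n₁ + n₂ - 2 = 61
Pooled variance s_p² = [(n₁-1)s₁² + (n₂-1)s₂²] / (n₁ + n₂ - 2) = [(22)(14.55²) + (39)(12.97²)] / 61 = 183.9028
SE = √(s_p²(1/n₁ + 1/n₂)) = √(183.9028 × (1/23 + 1/40)) = 3.5487
t = (x̄₁ - x̄₂) / SE = (69.49 - 74.99) / 3.5487 = -5.50 / 3.5487 = -1.550
p-value = 0.1263

Since p-value > α = 0.01, we fail to reject H₀.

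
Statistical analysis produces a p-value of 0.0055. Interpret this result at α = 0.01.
Since p = 0.0055 < α = 0.01, reject H₀.
There is sufficient evidence to reject the null hypothesis; the result is statistically significant at the 0.01 level.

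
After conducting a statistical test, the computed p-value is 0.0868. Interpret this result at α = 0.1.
Since p = 0.0868 < α = 0.1, reject H₀.
There is sufficient evidence to reject the null hypothesis; the result is statistically significant at the 0.1 level.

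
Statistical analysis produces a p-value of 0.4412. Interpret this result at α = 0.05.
Since p = 0.4412 > α = 0.05, fail to reject H₀.
There is insufficient evidence to reject the null hypothesis; the result is not statistically significant at the 0.05 level.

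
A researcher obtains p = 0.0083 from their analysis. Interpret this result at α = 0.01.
Since p = 0.0083 < α = 0.01, reject H₀.
There is sufficient evidence to reject the null hypothesis; the result is statistically significant at the 0.01 level.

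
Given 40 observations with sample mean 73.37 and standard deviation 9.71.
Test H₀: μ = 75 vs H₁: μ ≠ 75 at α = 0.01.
One-sample t-test:
H₀: μ = 75
H₁: μ ≠ 75
df = n - 1 = 39
t = (x̄ - μ₀) / (s/√n) = (73.37 - 75) / (9.71/√40) = -1.062
p-value = 0.2949

Since p-value > α = 0.01, we fail to reject H₀.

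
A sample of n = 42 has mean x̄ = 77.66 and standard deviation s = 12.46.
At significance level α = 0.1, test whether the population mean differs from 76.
One-sample t-test:
H₀: μ = 76
H₁: μ ≠ 76
df = n - 1 = 41
t = (x̄ - μ₀) / (s/√n) = (77.66 - 76) / (12.46/√42) = 0.863
p-value = 0.3929

Since p-value > α = 0.1, we fail to reject H₀.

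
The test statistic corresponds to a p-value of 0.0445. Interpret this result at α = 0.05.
Since p = 0.0445 < α = 0.05, reject H₀.
There is sufficient evidence to reject the null hypothesis; the result is statistically significant at the 0.05 level.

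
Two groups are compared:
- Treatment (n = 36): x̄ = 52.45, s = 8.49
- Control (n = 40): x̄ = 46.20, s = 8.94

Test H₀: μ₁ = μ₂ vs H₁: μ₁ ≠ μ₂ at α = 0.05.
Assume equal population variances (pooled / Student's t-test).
Student's two-sample t-test (equal variances):
H₀: μ₁ = μ₂
H₁: μ₁ ≠ μ₂
df = n₁ + n₂ - 2 = 74
Pooled variance s_p² = [(n₁-1)s₁² + (n₂-1)s₂²] / (n₁ + n₂ - 2) = [(35)(8.49²) + (39)(8.94²)] / 74 = 76.2138
SE = √(s_p²(1/n₁ + 1/n₂)) = √(76.2138 × (1/36 + 1/40)) = 2.0056
t = (x̄₁ - x̄₂) / SE = (52.45 - 46.20) / 2.0056 = 6.25 / 2.0056 = 3.116
p-value = 0.0026

Since p-value < α = 0.05, we reject H₀.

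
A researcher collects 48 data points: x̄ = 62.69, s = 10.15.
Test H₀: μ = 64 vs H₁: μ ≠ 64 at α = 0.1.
One-sample t-test:
H₀: μ = 64
H₁: μ ≠ 64
df = n - 1 = 47
t = (x̄ - μ₀) / (s/√n) = (62.69 - 64) / (10.15/√48) = -0.894
p-value = 0.3758

Since p-value > α = 0.1, we fail to reject H₀.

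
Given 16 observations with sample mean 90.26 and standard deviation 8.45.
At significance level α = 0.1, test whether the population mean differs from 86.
One-sample t-test:
H₀: μ = 86
H₁: μ ≠ 86
df = n - 1 = 15
t = (x̄ - μ₀) / (s/√n) = (90.26 - 86) / (8.45/√16) = 2.017
p-value = 0.0620

Since p-value < α = 0.1, we reject H₀.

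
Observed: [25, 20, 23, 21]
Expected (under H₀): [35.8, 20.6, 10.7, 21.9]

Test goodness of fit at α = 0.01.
Chi-square goodness of fit test:
H₀: observed counts match expected distribution
H₁: observed counts differ from expected distribution
df = k - 1 = 3
χ² = Σ(O - E)²/E
   = (25 - 35.8)²/35.8 + (20 - 20.6)²/20.6 + (23 - 10.7)²/10.7 + (21 - 21.9)²/21.9
   = 3.258 + 0.017 + 14.139 + 0.037
   = 17.45
p-value = 0.0006

Since p-value < α = 0.01, we reject H₀.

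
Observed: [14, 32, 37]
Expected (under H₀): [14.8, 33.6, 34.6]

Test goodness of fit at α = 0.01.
Chi-square goodness of fit test:
H₀: observed counts match expected distribution
H₁: observed counts differ from expected distribution
df = k - 1 = 2
χ² = Σ(O - E)²/E
   = (14 - 14.8)²/14.8 + (32 - 33.6)²/33.6 + (37 - 34.6)²/34.6
   = 0.043 + 0.076 + 0.166
   = 0.29
p-value = 0.8668

Since p-value > α = 0.01, we fail to reject H₀.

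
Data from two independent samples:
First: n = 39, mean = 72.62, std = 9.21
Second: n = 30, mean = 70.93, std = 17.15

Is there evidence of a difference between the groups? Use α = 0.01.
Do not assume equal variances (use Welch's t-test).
Welch's two-sample t-test:
H₀: μ₁ = μ₂
H₁: μ₁ ≠ μ₂
s₁²/n₁ = 9.21²/39 = 2.1750,  s₂²/n₂ = 17.15²/30 = 9.8041
SE = √(s₁²/n₁ + s₂²/n₂) = √(2.1750 + 9.8041) = 3.4611
df (Welch-Satterthwaite) = (s₁²/n₁ + s₂²/n₂)² / [(s₁²/n₁)²/(n₁-1) + (s₂²/n₂)²/(n₂-1)] ≈ 41.73
t = (x̄₁ - x̄₂) / SE = (72.62 - 70.93) / 3.4611 = 1.69 / 3.4611 = 0.488
p-value = 0.6279

Since p-value > α = 0.01, we fail to reject H₀.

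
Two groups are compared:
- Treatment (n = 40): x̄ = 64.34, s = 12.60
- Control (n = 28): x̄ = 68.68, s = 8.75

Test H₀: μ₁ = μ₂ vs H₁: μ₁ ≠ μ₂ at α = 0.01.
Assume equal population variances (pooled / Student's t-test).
Student's two-sample t-test (equal variances):
H₀: μ₁ = μ₂
H₁: μ₁ ≠ μ₂
df = n₁ + n₂ - 2 = 66
Pooled variance s_p² = [(n₁-1)s₁² + (n₂-1)s₂²] / (n₁ + n₂ - 2) = [(39)(12.60²) + (27)(8.75²)] / 66 = 125.1337
SE = √(s_p²(1/n₁ + 1/n₂)) = √(125.1337 × (1/40 + 1/28)) = 2.7563
t = (x̄₁ - x̄₂) / SE = (64.34 - 68.68) / 2.7563 = -4.34 / 2.7563 = -1.575
p-value = 0.1201

Since p-value > α = 0.01, we fail to reject H₀.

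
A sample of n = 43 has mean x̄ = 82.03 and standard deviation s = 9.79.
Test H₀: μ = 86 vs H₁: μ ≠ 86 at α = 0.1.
One-sample t-test:
H₀: μ = 86
H₁: μ ≠ 86
df = n - 1 = 42
t = (x̄ - μ₀) / (s/√n) = (82.03 - 86) / (9.79/√43) = -2.659
p-value = 0.0110

Since p-value < α = 0.1, we reject H₀.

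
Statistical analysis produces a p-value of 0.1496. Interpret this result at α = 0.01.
Since p = 0.1496 > α = 0.01, fail to reject H₀.
There is insufficient evidence to reject the null hypothesis; the result is not statistically significant at the 0.01 level.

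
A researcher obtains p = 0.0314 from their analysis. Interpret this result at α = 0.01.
Since p = 0.0314 > α = 0.01, fail to reject H₀.
There is insufficient evidence to reject the null hypothesis; the result is not statistically significant at the 0.01 level.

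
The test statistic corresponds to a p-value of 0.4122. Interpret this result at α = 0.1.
Since p = 0.4122 > α = 0.1, fail to reject H₀.
There is insufficient evidence to reject the null hypothesis; the result is not statistically significant at the 0.1 level.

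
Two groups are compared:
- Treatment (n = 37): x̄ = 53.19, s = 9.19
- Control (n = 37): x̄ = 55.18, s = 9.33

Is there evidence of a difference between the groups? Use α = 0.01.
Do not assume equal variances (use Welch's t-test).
Welch's two-sample t-test:
H₀: μ₁ = μ₂
H₁: μ₁ ≠ μ₂
s₁²/n₁ = 9.19²/37 = 2.2826,  s₂²/n₂ = 9.33²/37 = 2.3527
SE = √(s₁²/n₁ + s₂²/n₂) = √(2.2826 + 2.3527) = 2.1530
df (Welch-Satterthwaite) = (s₁²/n₁ + s₂²/n₂)² / [(s₁²/n₁)²/(n₁-1) + (s₂²/n₂)²/(n₂-1)] ≈ 71.98
t = (x̄₁ - x̄₂) / SE = (53.19 - 55.18) / 2.1530 = -1.99 / 2.1530 = -0.924
p-value = 0.3584

Since p-value > α = 0.01, we fail to reject H₀.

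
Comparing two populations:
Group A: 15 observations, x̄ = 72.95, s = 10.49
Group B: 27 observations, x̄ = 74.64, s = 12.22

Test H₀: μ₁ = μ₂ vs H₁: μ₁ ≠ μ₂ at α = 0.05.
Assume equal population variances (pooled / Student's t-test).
Student's two-sample t-test (equal variances):
H₀: μ₁ = μ₂
H₁: μ₁ ≠ μ₂
df = n₁ + n₂ - 2 = 40
Pooled variance s_p² = [(n₁-1)s₁² + (n₂-1)s₂²] / (n₁ + n₂ - 2) = [(14)(10.49²) + (26)(12.22²)] / 40 = 135.5775
SE = √(s_p²(1/n₁ + 1/n₂)) = √(135.5775 × (1/15 + 1/27)) = 3.7497
t = (x̄₁ - x̄₂) / SE = (72.95 - 74.64) / 3.7497 = -1.69 / 3.7497 = -0.451
p-value = 0.6546

Since p-value > α = 0.05, we fail to reject H₀.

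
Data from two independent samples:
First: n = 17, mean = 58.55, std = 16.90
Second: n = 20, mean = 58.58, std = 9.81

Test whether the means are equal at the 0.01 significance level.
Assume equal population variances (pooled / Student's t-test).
Student's two-sample t-test (equal variances):
H₀: μ₁ = μ₂
H₁: μ₁ ≠ μ₂
df = n₁ + n₂ - 2 = 35
Pooled variance s_p² = [(n₁-1)s₁² + (n₂-1)s₂²] / (n₁ + n₂ - 2) = [(16)(16.90²) + (19)(9.81²)] / 35 = 182.8070
SE = √(s_p²(1/n₁ + 1/n₂)) = √(182.8070 × (1/17 + 1/20)) = 4.4602
t = (x̄₁ - x̄₂) / SE = (58.55 - 58.58) / 4.4602 = -0.03 / 4.4602 = -0.007
p-value = 0.9947

Since p-value > α = 0.01, we fail to reject H₀.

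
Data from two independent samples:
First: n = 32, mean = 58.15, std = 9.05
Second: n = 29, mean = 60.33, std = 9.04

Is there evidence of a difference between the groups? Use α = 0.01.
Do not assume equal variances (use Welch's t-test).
Welch's two-sample t-test:
H₀: μ₁ = μ₂
H₁: μ₁ ≠ μ₂
s₁²/n₁ = 9.05²/32 = 2.5595,  s₂²/n₂ = 9.04²/29 = 2.8180
SE = √(s₁²/n₁ + s₂²/n₂) = √(2.5595 + 2.8180) = 2.3189
df (Welch-Satterthwaite) = (s₁²/n₁ + s₂²/n₂)² / [(s₁²/n₁)²/(n₁-1) + (s₂²/n₂)²/(n₂-1)] ≈ 58.43
t = (x̄₁ - x̄₂) / SE = (58.15 - 60.33) / 2.3189 = -2.18 / 2.3189 = -0.940
p-value = 0.3510

Since p-value > α = 0.01, we fail to reject H₀.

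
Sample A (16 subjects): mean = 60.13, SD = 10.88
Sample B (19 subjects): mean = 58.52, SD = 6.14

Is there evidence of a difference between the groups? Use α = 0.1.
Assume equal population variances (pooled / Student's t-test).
Student's two-sample t-test (equal variances):
H₀: μ₁ = μ₂
H₁: μ₁ ≠ μ₂
df = n₁ + n₂ - 2 = 33
Pooled variance s_p² = [(n₁-1)s₁² + (n₂-1)s₂²] / (n₁ + n₂ - 2) = [(15)(10.88²) + (18)(6.14²)] / 33 = 74.3700
SE = √(s_p²(1/n₁ + 1/n₂)) = √(74.3700 × (1/16 + 1/19)) = 2.9261
t = (x̄₁ - x̄₂) / SE = (60.13 - 58.52) / 2.9261 = 1.61 / 2.9261 = 0.550
p-value = 0.5859

Since p-value > α = 0.1, we fail to reject H₀.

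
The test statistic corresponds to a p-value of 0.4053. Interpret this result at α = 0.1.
Since p = 0.4053 > α = 0.1, fail to reject H₀.
There is insufficient evidence to reject the null hypothesis; the result is not statistically significant at the 0.1 level.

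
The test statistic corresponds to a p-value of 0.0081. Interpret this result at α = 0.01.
Since p = 0.0081 < α = 0.01, reject H₀.
There is sufficient evidence to reject the null hypothesis; the result is statistically significant at the 0.01 level.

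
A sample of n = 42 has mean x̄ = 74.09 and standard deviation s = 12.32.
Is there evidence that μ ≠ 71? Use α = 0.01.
One-sample t-test:
H₀: μ = 71
H₁: μ ≠ 71
df = n - 1 = 41
t = (x̄ - μ₀) / (s/√n) = (74.09 - 71) / (12.32/√42) = 1.625
p-value = 0.1117

Since p-value > α = 0.01, we fail to reject H₀.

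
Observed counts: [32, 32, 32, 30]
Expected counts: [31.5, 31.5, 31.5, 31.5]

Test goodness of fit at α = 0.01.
Chi-square goodness of fit test:
H₀: observed counts match expected distribution
H₁: observed counts differ from expected distribution
df = k - 1 = 3
χ² = Σ(O - E)²/E
   = (32 - 31.5)²/31.5 + (32 - 31.5)²/31.5 + (32 - 31.5)²/31.5 + (30 - 31.5)²/31.5
   = 0.008 + 0.008 + 0.008 + 0.071
   = 0.10
p-value = 0.9924

Since p-value > α = 0.01, we fail to reject H₀.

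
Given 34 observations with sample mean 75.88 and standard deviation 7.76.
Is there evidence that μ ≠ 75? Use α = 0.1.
One-sample t-test:
H₀: μ = 75
H₁: μ ≠ 75
df = n - 1 = 33
t = (x̄ - μ₀) / (s/√n) = (75.88 - 75) / (7.76/√34) = 0.661
p-value = 0.5130

Since p-value > α = 0.1, we fail to reject H₀.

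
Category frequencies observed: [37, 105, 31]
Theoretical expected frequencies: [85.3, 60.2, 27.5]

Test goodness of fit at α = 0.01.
Chi-square goodness of fit test:
H₀: observed counts match expected distribution
H₁: observed counts differ from expected distribution
df = k - 1 = 2
χ² = Σ(O - E)²/E
   = (37 - 85.3)²/85.3 + (105 - 60.2)²/60.2 + (31 - 27.5)²/27.5
   = 27.349 + 33.340 + 0.445
   = 61.13
p-value < 0.0001

Since p-value < α = 0.01, we reject H₀.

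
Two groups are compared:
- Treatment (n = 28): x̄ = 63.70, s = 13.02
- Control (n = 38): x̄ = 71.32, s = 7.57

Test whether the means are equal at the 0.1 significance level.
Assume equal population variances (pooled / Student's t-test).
Student's two-sample t-test (equal variances):
H₀: μ₁ = μ₂
H₁: μ₁ ≠ μ₂
df = n₁ + n₂ - 2 = 64
Pooled variance s_p² = [(n₁-1)s₁² + (n₂-1)s₂²] / (n₁ + n₂ - 2) = [(27)(13.02²) + (37)(7.57²)] / 64 = 104.6458
SE = √(s_p²(1/n₁ + 1/n₂)) = √(104.6458 × (1/28 + 1/38)) = 2.5478
t = (x̄₁ - x̄₂) / SE = (63.70 - 71.32) / 2.5478 = -7.62 / 2.5478 = -2.991
p-value = 0.0039

Since p-value < α = 0.1, we reject H₀.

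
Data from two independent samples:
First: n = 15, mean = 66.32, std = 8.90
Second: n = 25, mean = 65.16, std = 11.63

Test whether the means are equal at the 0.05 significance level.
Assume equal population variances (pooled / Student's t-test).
Student's two-sample t-test (equal variances):
H₀: μ₁ = μ₂
H₁: μ₁ ≠ μ₂
df = n₁ + n₂ - 2 = 38
Pooled variance s_p² = [(n₁-1)s₁² + (n₂-1)s₂²] / (n₁ + n₂ - 2) = [(14)(8.90²) + (24)(11.63²)] / 38 = 114.6080
SE = √(s_p²(1/n₁ + 1/n₂)) = √(114.6080 × (1/15 + 1/25)) = 3.4964
t = (x̄₁ - x̄₂) / SE = (66.32 - 65.16) / 3.4964 = 1.16 / 3.4964 = 0.332
p-value = 0.7419

Since p-value > α = 0.05, we fail to reject H₀.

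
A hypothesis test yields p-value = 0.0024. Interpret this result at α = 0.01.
Since p = 0.0024 < α = 0.01, reject H₀.
There is sufficient evidence to reject the null hypothesis; the result is statistically significant at the 0.01 level.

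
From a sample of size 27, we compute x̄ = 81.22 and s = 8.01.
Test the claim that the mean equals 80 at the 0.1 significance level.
One-sample t-test:
H₀: μ = 80
H₁: μ ≠ 80
df = n - 1 = 26
t = (x̄ - μ₀) / (s/√n) = (81.22 - 80) / (8.01/√27) = 0.791
p-value = 0.4359

Since p-value > α = 0.1, we fail to reject H₀.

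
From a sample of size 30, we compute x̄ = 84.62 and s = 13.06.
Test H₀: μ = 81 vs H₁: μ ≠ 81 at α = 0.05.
One-sample t-test:
H₀: μ = 81
H₁: μ ≠ 81
df = n - 1 = 29
t = (x̄ - μ₀) / (s/√n) = (84.62 - 81) / (13.06/√30) = 1.518
p-value = 0.1398

Since p-value > α = 0.05, we fail to reject H₀.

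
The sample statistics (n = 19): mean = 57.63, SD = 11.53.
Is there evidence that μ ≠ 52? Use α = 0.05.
One-sample t-test:
H₀: μ = 52
H₁: μ ≠ 52
df = n - 1 = 18
t = (x̄ - μ₀) / (s/√n) = (57.63 - 52) / (11.53/√19) = 2.128
p-value = 0.0474

Since p-value < α = 0.05, we reject H₀.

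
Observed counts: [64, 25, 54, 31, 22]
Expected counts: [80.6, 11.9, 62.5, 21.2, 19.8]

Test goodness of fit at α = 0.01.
Chi-square goodness of fit test:
H₀: observed counts match expected distribution
H₁: observed counts differ from expected distribution
df = k - 1 = 4
χ² = Σ(O - E)²/E
   = (64 - 80.6)²/80.6 + (25 - 11.9)²/11.9 + (54 - 62.5)²/62.5 + (31 - 21.2)²/21.2 + (22 - 19.8)²/19.8
   = 3.419 + 14.421 + 1.156 + 4.530 + 0.244
   = 23.77
p-value = 0.0001

Since p-value < α = 0.01, we reject H₀.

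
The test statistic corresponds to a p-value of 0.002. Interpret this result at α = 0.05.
Since p = 0.002 < α = 0.05, reject H₀.
There is sufficient evidence to reject the null hypothesis; the result is statistically significant at the 0.05 level.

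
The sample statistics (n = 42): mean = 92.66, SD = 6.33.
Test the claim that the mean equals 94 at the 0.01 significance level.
One-sample t-test:
H₀: μ = 94
H₁: μ ≠ 94
df = n - 1 = 41
t = (x̄ - μ₀) / (s/√n) = (92.66 - 94) / (6.33/√42) = -1.372
p-value = 0.1776

Since p-value > α = 0.01, we fail to reject H₀.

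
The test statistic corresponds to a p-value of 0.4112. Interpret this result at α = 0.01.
Since p = 0.4112 > α = 0.01, fail to reject H₀.
There is insufficient evidence to reject the null hypothesis; the result is not statistically significant at the 0.01 level.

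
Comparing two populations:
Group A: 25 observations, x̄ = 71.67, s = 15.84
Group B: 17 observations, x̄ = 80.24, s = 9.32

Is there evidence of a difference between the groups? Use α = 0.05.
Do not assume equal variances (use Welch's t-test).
Welch's two-sample t-test:
H₀: μ₁ = μ₂
H₁: μ₁ ≠ μ₂
s₁²/n₁ = 15.84²/25 = 10.0362,  s₂²/n₂ = 9.32²/17 = 5.1096
SE = √(s₁²/n₁ + s₂²/n₂) = √(10.0362 + 5.1096) = 3.8918
df (Welch-Satterthwaite) = (s₁²/n₁ + s₂²/n₂)² / [(s₁²/n₁)²/(n₁-1) + (s₂²/n₂)²/(n₂-1)] ≈ 39.36
t = (x̄₁ - x̄₂) / SE = (71.67 - 80.24) / 3.8918 = -8.57 / 3.8918 = -2.202
p-value = 0.0336

Since p-value < α = 0.05, we reject H₀.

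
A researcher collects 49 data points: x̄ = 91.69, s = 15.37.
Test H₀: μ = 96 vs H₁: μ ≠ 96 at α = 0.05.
One-sample t-test:
H₀: μ = 96
H₁: μ ≠ 96
df = n - 1 = 48
t = (x̄ - μ₀) / (s/√n) = (91.69 - 96) / (15.37/√49) = -1.963
p-value = 0.0555

Since p-value > α = 0.05, we fail to reject H₀.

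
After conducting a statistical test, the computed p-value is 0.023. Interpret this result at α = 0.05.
Since p = 0.023 < α = 0.05, reject H₀.
There is sufficient evidence to reject the null hypothesis; the result is statistically significant at the 0.05 level.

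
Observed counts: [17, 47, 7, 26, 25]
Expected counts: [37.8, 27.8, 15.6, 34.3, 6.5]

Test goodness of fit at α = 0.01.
Chi-square goodness of fit test:
H₀: observed counts match expected distribution
H₁: observed counts differ from expected distribution
df = k - 1 = 4
χ² = Σ(O - E)²/E
   = (17 - 37.8)²/37.8 + (47 - 27.8)²/27.8 + (7 - 15.6)²/15.6 + (26 - 34.3)²/34.3 + (25 - 6.5)²/6.5
   = 11.446 + 13.260 + 4.741 + 2.008 + 52.654
   = 84.11
p-value < 0.0001

Since p-value < α = 0.01, we reject H₀.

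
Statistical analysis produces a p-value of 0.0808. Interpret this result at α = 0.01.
Since p = 0.0808 > α = 0.01, fail to reject H₀.
There is insufficient evidence to reject the null hypothesis; the result is not statistically significant at the 0.01 level.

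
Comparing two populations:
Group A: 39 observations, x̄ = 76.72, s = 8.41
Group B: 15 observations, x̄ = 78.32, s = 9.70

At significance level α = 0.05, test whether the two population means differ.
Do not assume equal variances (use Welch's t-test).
Welch's two-sample t-test:
H₀: μ₁ = μ₂
H₁: μ₁ ≠ μ₂
s₁²/n₁ = 8.41²/39 = 1.8135,  s₂²/n₂ = 9.70²/15 = 6.2727
SE = √(s₁²/n₁ + s₂²/n₂) = √(1.8135 + 6.2727) = 2.8436
df (Welch-Satterthwaite) = (s₁²/n₁ + s₂²/n₂)² / [(s₁²/n₁)²/(n₁-1) + (s₂²/n₂)²/(n₂-1)] ≈ 22.57
t = (x̄₁ - x̄₂) / SE = (76.72 - 78.32) / 2.8436 = -1.60 / 2.8436 = -0.563
p-value = 0.5792

Since p-value > α = 0.05, we fail to reject H₀.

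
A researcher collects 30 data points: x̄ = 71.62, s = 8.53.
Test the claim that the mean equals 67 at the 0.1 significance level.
One-sample t-test:
H₀: μ = 67
H₁: μ ≠ 67
df = n - 1 = 29
t = (x̄ - μ₀) / (s/√n) = (71.62 - 67) / (8.53/√30) = 2.967
p-value = 0.0060

Since p-value < α = 0.1, we reject H₀.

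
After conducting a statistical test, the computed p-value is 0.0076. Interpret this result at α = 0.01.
Since p = 0.0076 < α = 0.01, reject H₀.
There is sufficient evidence to reject the null hypothesis; the result is statistically significant at the 0.01 level.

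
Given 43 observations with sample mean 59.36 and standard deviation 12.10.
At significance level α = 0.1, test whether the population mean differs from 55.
One-sample t-test:
H₀: μ = 55
H₁: μ ≠ 55
df = n - 1 = 42
t = (x̄ - μ₀) / (s/√n) = (59.36 - 55) / (12.10/√43) = 2.363
p-value = 0.0228

Since p-value < α = 0.1, we reject H₀.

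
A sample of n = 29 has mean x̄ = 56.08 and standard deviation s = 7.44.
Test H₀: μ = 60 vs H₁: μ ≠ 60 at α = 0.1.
One-sample t-test:
H₀: μ = 60
H₁: μ ≠ 60
df = n - 1 = 28
t = (x̄ - μ₀) / (s/√n) = (56.08 - 60) / (7.44/√29) = -2.837
p-value = 0.0084

Since p-value < α = 0.1, we reject H₀.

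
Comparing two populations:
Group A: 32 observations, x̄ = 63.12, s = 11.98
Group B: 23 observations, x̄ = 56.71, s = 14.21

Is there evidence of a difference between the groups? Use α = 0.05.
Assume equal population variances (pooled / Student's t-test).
Student's two-sample t-test (equal variances):
H₀: μ₁ = μ₂
H₁: μ₁ ≠ μ₂
df = n₁ + n₂ - 2 = 53
Pooled variance s_p² = [(n₁-1)s₁² + (n₂-1)s₂²] / (n₁ + n₂ - 2) = [(31)(11.98²) + (22)(14.21²)] / 53 = 167.7634
SE = √(s_p²(1/n₁ + 1/n₂)) = √(167.7634 × (1/32 + 1/23)) = 3.5407
t = (x̄₁ - x̄₂) / SE = (63.12 - 56.71) / 3.5407 = 6.41 / 3.5407 = 1.810
p-value = 0.0759

Since p-value > α = 0.05, we fail to reject H₀.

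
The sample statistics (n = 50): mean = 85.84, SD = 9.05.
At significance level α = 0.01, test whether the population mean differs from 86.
One-sample t-test:
H₀: μ = 86
H₁: μ ≠ 86
df = n - 1 = 49
t = (x̄ - μ₀) / (s/√n) = (85.84 - 86) / (9.05/√50) = -0.125
p-value = 0.9010

Since p-value > α = 0.01, we fail to reject H₀.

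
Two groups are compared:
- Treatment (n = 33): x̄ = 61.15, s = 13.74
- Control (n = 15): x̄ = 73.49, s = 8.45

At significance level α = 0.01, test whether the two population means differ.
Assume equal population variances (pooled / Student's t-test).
Student's two-sample t-test (equal variances):
H₀: μ₁ = μ₂
H₁: μ₁ ≠ μ₂
df = n₁ + n₂ - 2 = 46
Pooled variance s_p² = [(n₁-1)s₁² + (n₂-1)s₂²] / (n₁ + n₂ - 2) = [(32)(13.74²) + (14)(8.45²)] / 46 = 153.0617
SE = √(s_p²(1/n₁ + 1/n₂)) = √(153.0617 × (1/33 + 1/15)) = 3.8526
t = (x̄₁ - x̄₂) / SE = (61.15 - 73.49) / 3.8526 = -12.34 / 3.8526 = -3.203
p-value = 0.0025

Since p-value < α = 0.01, we reject H₀.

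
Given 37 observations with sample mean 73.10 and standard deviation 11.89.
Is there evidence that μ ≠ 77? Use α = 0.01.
One-sample t-test:
H₀: μ = 77
H₁: μ ≠ 77
df = n - 1 = 36
t = (x̄ - μ₀) / (s/√n) = (73.10 - 77) / (11.89/√37) = -1.995
p-value = 0.0536

Since p-value > α = 0.01, we fail to reject H₀.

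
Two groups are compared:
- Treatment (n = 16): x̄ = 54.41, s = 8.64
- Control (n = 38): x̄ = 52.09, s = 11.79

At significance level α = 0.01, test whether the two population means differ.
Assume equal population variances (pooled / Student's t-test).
Student's two-sample t-test (equal variances):
H₀: μ₁ = μ₂
H₁: μ₁ ≠ μ₂
df = n₁ + n₂ - 2 = 52
Pooled variance s_p² = [(n₁-1)s₁² + (n₂-1)s₂²] / (n₁ + n₂ - 2) = [(15)(8.64²) + (37)(11.79²)] / 52 = 120.4403
SE = √(s_p²(1/n₁ + 1/n₂)) = √(120.4403 × (1/16 + 1/38)) = 3.2706
t = (x̄₁ - x̄₂) / SE = (54.41 - 52.09) / 3.2706 = 2.32 / 3.2706 = 0.709
p-value = 0.4813

Since p-value > α = 0.01, we fail to reject H₀.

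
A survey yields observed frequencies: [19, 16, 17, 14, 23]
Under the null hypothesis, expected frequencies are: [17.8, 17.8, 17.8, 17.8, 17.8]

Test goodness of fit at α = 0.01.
Chi-square goodness of fit test:
H₀: observed counts match expected distribution
H₁: observed counts differ from expected distribution
df = k - 1 = 4
χ² = Σ(O - E)²/E
   = (19 - 17.8)²/17.8 + (16 - 17.8)²/17.8 + (17 - 17.8)²/17.8 + (14 - 17.8)²/17.8 + (23 - 17.8)²/17.8
   = 0.081 + 0.182 + 0.036 + 0.811 + 1.519
   = 2.63
p-value = 0.6217

Since p-value > α = 0.01, we fail to reject H₀.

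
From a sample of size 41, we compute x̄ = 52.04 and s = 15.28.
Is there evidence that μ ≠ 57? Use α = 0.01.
One-sample t-test:
H₀: μ = 57
H₁: μ ≠ 57
df = n - 1 = 40
t = (x̄ - μ₀) / (s/√n) = (52.04 - 57) / (15.28/√41) = -2.079
p-value = 0.0441

Since p-value > α = 0.01, we fail to reject H₀.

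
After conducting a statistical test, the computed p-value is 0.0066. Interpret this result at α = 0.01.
Since p = 0.0066 < α = 0.01, reject H₀.
There is sufficient evidence to reject the null hypothesis; the result is statistically significant at the 0.01 level.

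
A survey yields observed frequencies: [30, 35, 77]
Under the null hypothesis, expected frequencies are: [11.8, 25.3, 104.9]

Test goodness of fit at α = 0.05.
Chi-square goodness of fit test:
H₀: observed counts match expected distribution
H₁: observed counts differ from expected distribution
df = k - 1 = 2
χ² = Σ(O - E)²/E
   = (30 - 11.8)²/11.8 + (35 - 25.3)²/25.3 + (77 - 104.9)²/104.9
   = 28.071 + 3.719 + 7.420
   = 39.21
p-value < 0.0001

Since p-value < α = 0.05, we reject H₀.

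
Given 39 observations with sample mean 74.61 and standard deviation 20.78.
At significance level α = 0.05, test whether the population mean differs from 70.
One-sample t-test:
H₀: μ = 70
H₁: μ ≠ 70
df = n - 1 = 38
t = (x̄ - μ₀) / (s/√n) = (74.61 - 70) / (20.78/√39) = 1.385
p-value = 0.1740

Since p-value > α = 0.05, we fail to reject H₀.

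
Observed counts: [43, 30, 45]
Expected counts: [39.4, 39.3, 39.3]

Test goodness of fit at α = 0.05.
Chi-square goodness of fit test:
H₀: observed counts match expected distribution
H₁: observed counts differ from expected distribution
df = k - 1 = 2
χ² = Σ(O - E)²/E
   = (43 - 39.4)²/39.4 + (30 - 39.3)²/39.3 + (45 - 39.3)²/39.3
   = 0.329 + 2.201 + 0.827
   = 3.36
p-value = 0.1867

Since p-value > α = 0.05, we fail to reject H₀.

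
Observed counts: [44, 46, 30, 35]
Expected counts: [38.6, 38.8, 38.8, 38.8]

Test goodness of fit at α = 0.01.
Chi-square goodness of fit test:
H₀: observed counts match expected distribution
H₁: observed counts differ from expected distribution
df = k - 1 = 3
χ² = Σ(O - E)²/E
   = (44 - 38.6)²/38.6 + (46 - 38.8)²/38.8 + (30 - 38.8)²/38.8 + (35 - 38.8)²/38.8
   = 0.755 + 1.336 + 1.996 + 0.372
   = 4.46
p-value = 0.2159

Since p-value > α = 0.01, we fail to reject H₀.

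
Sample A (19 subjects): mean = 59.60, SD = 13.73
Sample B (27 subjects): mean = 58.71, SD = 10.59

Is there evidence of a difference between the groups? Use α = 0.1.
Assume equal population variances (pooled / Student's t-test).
Student's two-sample t-test (equal variances):
H₀: μ₁ = μ₂
H₁: μ₁ ≠ μ₂
df = n₁ + n₂ - 2 = 44
Pooled variance s_p² = [(n₁-1)s₁² + (n₂-1)s₂²] / (n₁ + n₂ - 2) = [(18)(13.73²) + (26)(10.59²)] / 44 = 143.3882
SE = √(s_p²(1/n₁ + 1/n₂)) = √(143.3882 × (1/19 + 1/27)) = 3.5857
t = (x̄₁ - x̄₂) / SE = (59.60 - 58.71) / 3.5857 = 0.89 / 3.5857 = 0.248
p-value = 0.8051

Since p-value > α = 0.1, we fail to reject H₀.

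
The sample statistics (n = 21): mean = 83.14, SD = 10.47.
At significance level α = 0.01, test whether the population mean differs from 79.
One-sample t-test:
H₀: μ = 79
H₁: μ ≠ 79
df = n - 1 = 20
t = (x̄ - μ₀) / (s/√n) = (83.14 - 79) / (10.47/√21) = 1.812
p-value = 0.0850

Since p-value > α = 0.01, we fail to reject H₀.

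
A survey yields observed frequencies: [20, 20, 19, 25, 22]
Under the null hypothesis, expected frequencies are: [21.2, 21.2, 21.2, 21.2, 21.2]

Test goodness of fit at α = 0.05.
Chi-square goodness of fit test:
H₀: observed counts match expected distribution
H₁: observed counts differ from expected distribution
df = k - 1 = 4
χ² = Σ(O - E)²/E
   = (20 - 21.2)²/21.2 + (20 - 21.2)²/21.2 + (19 - 21.2)²/21.2 + (25 - 21.2)²/21.2 + (22 - 21.2)²/21.2
   = 0.068 + 0.068 + 0.228 + 0.681 + 0.030
   = 1.08
p-value = 0.8981

Since p-value > α = 0.05, we fail to reject H₀.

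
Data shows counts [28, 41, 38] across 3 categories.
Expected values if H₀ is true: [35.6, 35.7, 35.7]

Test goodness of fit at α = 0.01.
Chi-square goodness of fit test:
H₀: observed counts match expected distribution
H₁: observed counts differ from expected distribution
df = k - 1 = 2
χ² = Σ(O - E)²/E
   = (28 - 35.6)²/35.6 + (41 - 35.7)²/35.7 + (38 - 35.7)²/35.7
   = 1.622 + 0.787 + 0.148
   = 2.56
p-value = 0.2784

Since p-value > α = 0.01, we fail to reject H₀.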